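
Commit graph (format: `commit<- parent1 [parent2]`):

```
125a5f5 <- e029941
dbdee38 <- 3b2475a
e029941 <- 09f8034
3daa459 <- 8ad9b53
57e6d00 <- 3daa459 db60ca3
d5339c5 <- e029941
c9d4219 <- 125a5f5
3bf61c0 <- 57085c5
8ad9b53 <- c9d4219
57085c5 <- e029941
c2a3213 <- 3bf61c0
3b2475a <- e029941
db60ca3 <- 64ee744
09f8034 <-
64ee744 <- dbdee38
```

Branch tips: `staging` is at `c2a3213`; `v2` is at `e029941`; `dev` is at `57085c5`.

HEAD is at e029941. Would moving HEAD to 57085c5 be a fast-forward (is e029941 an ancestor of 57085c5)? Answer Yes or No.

Yes

A fast-forward from e029941 to 57085c5 is possible iff e029941 is an ancestor of 57085c5.
Ancestors of 57085c5: {09f8034, 57085c5, e029941}.
e029941 is among them, so fast-forward is possible.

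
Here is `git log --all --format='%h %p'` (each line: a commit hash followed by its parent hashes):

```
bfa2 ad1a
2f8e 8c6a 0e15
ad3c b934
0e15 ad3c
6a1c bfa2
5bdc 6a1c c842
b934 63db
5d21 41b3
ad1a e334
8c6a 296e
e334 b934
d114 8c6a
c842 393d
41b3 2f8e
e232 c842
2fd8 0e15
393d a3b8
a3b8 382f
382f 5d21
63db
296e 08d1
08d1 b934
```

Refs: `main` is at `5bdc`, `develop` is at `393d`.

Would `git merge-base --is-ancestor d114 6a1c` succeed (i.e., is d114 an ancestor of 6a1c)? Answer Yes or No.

Ancestors of 6a1c: {63db, 6a1c, ad1a, b934, bfa2, e334}.
d114 is not in that set, so it is not an ancestor of 6a1c.

No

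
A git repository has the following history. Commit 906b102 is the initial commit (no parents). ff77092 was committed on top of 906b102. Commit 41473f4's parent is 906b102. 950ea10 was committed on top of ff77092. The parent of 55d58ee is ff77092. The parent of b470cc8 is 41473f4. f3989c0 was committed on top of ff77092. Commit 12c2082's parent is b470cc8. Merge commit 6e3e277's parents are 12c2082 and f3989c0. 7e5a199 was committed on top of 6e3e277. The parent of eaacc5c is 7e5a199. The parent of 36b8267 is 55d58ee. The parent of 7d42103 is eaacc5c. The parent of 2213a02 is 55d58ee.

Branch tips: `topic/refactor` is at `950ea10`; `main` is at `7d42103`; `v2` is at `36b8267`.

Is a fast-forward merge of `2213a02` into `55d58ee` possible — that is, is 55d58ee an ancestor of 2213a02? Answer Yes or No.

A fast-forward from 55d58ee to 2213a02 is possible iff 55d58ee is an ancestor of 2213a02.
Ancestors of 2213a02: {2213a02, 55d58ee, 906b102, ff77092}.
55d58ee is among them, so fast-forward is possible.

Yes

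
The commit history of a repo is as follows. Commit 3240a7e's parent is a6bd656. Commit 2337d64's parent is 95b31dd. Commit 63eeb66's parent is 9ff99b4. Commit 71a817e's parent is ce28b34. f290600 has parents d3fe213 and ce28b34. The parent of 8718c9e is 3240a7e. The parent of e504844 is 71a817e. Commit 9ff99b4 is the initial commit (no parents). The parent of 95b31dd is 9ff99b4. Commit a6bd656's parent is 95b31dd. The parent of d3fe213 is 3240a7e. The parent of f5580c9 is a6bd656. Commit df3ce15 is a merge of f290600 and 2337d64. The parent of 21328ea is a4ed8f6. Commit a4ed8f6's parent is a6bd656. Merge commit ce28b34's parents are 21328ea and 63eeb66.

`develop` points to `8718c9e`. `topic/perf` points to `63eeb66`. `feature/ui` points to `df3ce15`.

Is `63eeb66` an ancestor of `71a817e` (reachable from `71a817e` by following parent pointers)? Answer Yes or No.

Yes

Ancestors of 71a817e (commits reachable by following parents): {21328ea, 63eeb66, 71a817e, 95b31dd, 9ff99b4, a4ed8f6, a6bd656, ce28b34}.
63eeb66 is in that set, so it is an ancestor of 71a817e.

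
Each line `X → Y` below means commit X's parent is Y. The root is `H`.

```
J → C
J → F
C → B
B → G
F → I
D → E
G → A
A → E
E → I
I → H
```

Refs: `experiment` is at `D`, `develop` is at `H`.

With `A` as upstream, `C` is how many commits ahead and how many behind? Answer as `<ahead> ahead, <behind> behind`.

3 ahead, 0 behind

Reachable from C: {A, B, C, E, G, H, I}.
Reachable from A: {A, E, H, I}.
Only in C's history (ahead): {B, C, G} — 3.
Only in A's history (behind): {} — 0.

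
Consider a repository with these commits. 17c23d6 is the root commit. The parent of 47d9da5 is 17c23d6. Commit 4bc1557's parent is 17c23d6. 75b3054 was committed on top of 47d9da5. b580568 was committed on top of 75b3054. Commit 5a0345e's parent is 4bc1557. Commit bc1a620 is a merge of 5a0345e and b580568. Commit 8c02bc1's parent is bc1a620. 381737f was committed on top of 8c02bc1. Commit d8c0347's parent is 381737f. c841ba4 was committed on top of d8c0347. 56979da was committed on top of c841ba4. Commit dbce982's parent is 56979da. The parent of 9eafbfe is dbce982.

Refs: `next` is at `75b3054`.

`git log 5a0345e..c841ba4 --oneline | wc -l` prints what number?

Reachable from c841ba4: {17c23d6, 381737f, 47d9da5, 4bc1557, 5a0345e, 75b3054, 8c02bc1, b580568, bc1a620, c841ba4, d8c0347}.
Reachable from 5a0345e: {17c23d6, 4bc1557, 5a0345e}.
In c841ba4's history but not 5a0345e's: {381737f, 47d9da5, 75b3054, 8c02bc1, b580568, bc1a620, c841ba4, d8c0347} — 8 commits.

8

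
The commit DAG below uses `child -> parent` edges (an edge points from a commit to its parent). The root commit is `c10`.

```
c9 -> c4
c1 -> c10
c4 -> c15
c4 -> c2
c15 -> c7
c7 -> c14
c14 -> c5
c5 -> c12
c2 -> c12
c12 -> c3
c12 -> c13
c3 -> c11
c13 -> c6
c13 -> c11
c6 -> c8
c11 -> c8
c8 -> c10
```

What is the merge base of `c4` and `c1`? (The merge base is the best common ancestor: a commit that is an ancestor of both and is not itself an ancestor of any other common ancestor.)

Ancestors of c4: {c10, c11, c12, c13, c14, c15, c2, c3, c4, c5, c6, c7, c8}.
Ancestors of c1: {c1, c10}.
Common ancestors: {c10}.
The only common ancestor is c10, so it is the merge base.

c10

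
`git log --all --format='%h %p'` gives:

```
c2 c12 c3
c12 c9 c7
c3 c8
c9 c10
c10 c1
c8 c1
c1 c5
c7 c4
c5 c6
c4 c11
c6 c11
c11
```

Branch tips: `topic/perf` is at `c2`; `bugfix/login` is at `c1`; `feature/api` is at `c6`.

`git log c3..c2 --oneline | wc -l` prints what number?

6

Reachable from c2: {c1, c10, c11, c12, c2, c3, c4, c5, c6, c7, c8, c9}.
Reachable from c3: {c1, c11, c3, c5, c6, c8}.
In c2's history but not c3's: {c10, c12, c2, c4, c7, c9} — 6 commits.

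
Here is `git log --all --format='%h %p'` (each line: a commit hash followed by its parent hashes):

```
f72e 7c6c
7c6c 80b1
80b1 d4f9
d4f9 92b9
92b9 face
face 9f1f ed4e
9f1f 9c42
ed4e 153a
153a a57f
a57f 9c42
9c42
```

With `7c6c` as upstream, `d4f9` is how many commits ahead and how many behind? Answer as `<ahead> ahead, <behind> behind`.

Reachable from d4f9: {153a, 92b9, 9c42, 9f1f, a57f, d4f9, ed4e, face}.
Reachable from 7c6c: {153a, 7c6c, 80b1, 92b9, 9c42, 9f1f, a57f, d4f9, ed4e, face}.
Only in d4f9's history (ahead): {} — 0.
Only in 7c6c's history (behind): {7c6c, 80b1} — 2.

0 ahead, 2 behind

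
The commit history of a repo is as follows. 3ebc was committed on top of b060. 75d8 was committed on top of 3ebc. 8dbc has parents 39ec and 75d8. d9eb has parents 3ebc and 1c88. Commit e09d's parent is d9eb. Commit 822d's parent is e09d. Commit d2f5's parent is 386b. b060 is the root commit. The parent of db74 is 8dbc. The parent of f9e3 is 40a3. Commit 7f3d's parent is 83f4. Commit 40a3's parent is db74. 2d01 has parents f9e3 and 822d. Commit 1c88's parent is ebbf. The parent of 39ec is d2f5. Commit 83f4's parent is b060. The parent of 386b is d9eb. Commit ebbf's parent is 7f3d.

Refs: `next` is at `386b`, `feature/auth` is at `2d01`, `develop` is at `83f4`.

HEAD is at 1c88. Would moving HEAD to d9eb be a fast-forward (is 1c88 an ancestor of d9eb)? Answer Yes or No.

A fast-forward from 1c88 to d9eb is possible iff 1c88 is an ancestor of d9eb.
Ancestors of d9eb: {1c88, 3ebc, 7f3d, 83f4, b060, d9eb, ebbf}.
1c88 is among them, so fast-forward is possible.

Yes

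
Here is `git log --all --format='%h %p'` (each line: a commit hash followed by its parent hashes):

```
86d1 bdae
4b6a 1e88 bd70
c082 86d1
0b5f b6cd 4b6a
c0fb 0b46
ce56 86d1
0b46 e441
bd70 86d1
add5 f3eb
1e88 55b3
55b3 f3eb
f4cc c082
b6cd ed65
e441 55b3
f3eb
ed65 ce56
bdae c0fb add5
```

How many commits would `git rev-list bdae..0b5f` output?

Reachable from 0b5f: {0b46, 0b5f, 1e88, 4b6a, 55b3, 86d1, add5, b6cd, bd70, bdae, c0fb, ce56, e441, ed65, f3eb}.
Reachable from bdae: {0b46, 55b3, add5, bdae, c0fb, e441, f3eb}.
In 0b5f's history but not bdae's: {0b5f, 1e88, 4b6a, 86d1, b6cd, bd70, ce56, ed65} — 8 commits.

8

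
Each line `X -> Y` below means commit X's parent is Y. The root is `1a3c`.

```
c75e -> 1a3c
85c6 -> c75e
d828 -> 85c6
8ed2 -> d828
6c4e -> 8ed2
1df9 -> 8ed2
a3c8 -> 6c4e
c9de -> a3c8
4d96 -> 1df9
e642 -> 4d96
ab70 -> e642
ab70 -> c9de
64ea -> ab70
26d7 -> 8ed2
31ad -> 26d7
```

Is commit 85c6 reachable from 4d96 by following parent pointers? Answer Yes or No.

Ancestors of 4d96 (commits reachable by following parents): {1a3c, 1df9, 4d96, 85c6, 8ed2, c75e, d828}.
85c6 is in that set, so it is an ancestor of 4d96.

Yes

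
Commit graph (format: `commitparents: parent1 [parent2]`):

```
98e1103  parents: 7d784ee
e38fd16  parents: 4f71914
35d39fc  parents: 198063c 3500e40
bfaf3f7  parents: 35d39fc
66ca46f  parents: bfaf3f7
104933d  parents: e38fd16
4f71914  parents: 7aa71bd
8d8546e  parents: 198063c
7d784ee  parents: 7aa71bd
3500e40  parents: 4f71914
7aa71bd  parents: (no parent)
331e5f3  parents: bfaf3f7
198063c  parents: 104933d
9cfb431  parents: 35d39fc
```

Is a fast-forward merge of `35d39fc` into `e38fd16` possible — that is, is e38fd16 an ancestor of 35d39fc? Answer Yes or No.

A fast-forward from e38fd16 to 35d39fc is possible iff e38fd16 is an ancestor of 35d39fc.
Ancestors of 35d39fc: {104933d, 198063c, 3500e40, 35d39fc, 4f71914, 7aa71bd, e38fd16}.
e38fd16 is among them, so fast-forward is possible.

Yes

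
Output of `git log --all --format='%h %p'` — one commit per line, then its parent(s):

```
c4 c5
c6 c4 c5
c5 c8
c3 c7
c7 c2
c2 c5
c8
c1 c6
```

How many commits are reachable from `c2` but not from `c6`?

1

Reachable from c2: {c2, c5, c8}.
Reachable from c6: {c4, c5, c6, c8}.
In c2's history but not c6's: {c2} — 1 commit.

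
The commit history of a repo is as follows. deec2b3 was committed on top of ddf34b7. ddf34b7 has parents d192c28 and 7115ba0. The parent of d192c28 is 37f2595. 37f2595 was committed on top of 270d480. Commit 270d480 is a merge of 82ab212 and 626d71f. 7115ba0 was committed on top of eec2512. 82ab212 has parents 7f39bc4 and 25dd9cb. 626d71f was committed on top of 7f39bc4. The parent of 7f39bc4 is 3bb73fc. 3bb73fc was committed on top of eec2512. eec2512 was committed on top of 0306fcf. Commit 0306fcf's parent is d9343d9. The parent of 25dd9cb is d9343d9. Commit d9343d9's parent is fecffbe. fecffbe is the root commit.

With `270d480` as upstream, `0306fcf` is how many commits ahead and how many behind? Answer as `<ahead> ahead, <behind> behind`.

0 ahead, 7 behind

Reachable from 0306fcf: {0306fcf, d9343d9, fecffbe}.
Reachable from 270d480: {0306fcf, 25dd9cb, 270d480, 3bb73fc, 626d71f, 7f39bc4, 82ab212, d9343d9, eec2512, fecffbe}.
Only in 0306fcf's history (ahead): {} — 0.
Only in 270d480's history (behind): {25dd9cb, 270d480, 3bb73fc, 626d71f, 7f39bc4, 82ab212, eec2512} — 7.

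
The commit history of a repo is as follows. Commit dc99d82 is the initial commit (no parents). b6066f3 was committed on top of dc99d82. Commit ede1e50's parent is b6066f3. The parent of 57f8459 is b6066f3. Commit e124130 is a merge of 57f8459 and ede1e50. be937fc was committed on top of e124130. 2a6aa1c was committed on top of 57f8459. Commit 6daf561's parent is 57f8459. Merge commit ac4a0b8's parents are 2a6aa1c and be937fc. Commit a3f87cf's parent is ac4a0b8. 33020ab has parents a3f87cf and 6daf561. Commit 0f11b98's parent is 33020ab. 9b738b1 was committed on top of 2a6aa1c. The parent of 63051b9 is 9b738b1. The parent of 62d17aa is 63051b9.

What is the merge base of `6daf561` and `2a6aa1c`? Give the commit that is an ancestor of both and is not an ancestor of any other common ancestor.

Ancestors of 6daf561: {57f8459, 6daf561, b6066f3, dc99d82}.
Ancestors of 2a6aa1c: {2a6aa1c, 57f8459, b6066f3, dc99d82}.
Common ancestors: {57f8459, b6066f3, dc99d82}.
Among these, 57f8459 is not an ancestor of any other common ancestor — it is the merge base.

57f8459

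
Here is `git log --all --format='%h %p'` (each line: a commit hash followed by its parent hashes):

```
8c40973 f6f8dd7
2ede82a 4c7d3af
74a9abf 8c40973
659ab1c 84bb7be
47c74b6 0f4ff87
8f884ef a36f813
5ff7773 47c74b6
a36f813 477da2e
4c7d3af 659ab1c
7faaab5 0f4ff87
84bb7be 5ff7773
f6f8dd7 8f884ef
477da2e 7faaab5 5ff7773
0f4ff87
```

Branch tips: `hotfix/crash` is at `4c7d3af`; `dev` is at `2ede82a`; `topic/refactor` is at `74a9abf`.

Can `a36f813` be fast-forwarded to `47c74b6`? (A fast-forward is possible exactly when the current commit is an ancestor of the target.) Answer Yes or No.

No

A fast-forward from a36f813 to 47c74b6 is possible iff a36f813 is an ancestor of 47c74b6.
Ancestors of 47c74b6: {0f4ff87, 47c74b6}.
a36f813 is not among them, so fast-forward is not possible.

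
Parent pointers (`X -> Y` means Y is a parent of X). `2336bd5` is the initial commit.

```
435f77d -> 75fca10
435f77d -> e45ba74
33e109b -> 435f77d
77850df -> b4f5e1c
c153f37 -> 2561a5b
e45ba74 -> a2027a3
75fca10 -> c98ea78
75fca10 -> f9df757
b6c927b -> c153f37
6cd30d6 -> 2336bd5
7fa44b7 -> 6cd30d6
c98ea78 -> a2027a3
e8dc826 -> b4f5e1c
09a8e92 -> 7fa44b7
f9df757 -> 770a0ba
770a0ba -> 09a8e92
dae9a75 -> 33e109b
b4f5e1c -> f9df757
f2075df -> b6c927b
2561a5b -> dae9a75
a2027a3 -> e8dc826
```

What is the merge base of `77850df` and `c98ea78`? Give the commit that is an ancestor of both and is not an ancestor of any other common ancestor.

b4f5e1c

Ancestors of 77850df: {09a8e92, 2336bd5, 6cd30d6, 770a0ba, 77850df, 7fa44b7, b4f5e1c, f9df757}.
Ancestors of c98ea78: {09a8e92, 2336bd5, 6cd30d6, 770a0ba, 7fa44b7, a2027a3, b4f5e1c, c98ea78, e8dc826, f9df757}.
Common ancestors: {09a8e92, 2336bd5, 6cd30d6, 770a0ba, 7fa44b7, b4f5e1c, f9df757}.
Among these, b4f5e1c is not an ancestor of any other common ancestor — it is the merge base.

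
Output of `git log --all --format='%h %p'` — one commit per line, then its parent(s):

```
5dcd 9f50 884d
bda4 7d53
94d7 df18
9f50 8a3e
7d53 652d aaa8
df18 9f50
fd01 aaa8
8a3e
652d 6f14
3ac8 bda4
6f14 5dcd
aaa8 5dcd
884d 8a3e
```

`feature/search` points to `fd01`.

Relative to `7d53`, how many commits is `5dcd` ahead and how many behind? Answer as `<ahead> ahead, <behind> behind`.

0 ahead, 4 behind

Reachable from 5dcd: {5dcd, 884d, 8a3e, 9f50}.
Reachable from 7d53: {5dcd, 652d, 6f14, 7d53, 884d, 8a3e, 9f50, aaa8}.
Only in 5dcd's history (ahead): {} — 0.
Only in 7d53's history (behind): {652d, 6f14, 7d53, aaa8} — 4.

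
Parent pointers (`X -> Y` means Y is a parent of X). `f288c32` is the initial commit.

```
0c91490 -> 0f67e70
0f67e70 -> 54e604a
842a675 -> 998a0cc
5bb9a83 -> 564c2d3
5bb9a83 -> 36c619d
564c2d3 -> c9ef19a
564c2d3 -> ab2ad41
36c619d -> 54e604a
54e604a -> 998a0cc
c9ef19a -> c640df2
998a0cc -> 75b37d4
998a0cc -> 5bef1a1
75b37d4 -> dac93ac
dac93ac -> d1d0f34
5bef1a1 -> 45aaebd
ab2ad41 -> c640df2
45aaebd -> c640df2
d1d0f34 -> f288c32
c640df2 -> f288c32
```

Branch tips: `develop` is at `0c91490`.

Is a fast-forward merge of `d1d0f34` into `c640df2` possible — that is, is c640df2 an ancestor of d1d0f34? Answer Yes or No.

No

A fast-forward from c640df2 to d1d0f34 is possible iff c640df2 is an ancestor of d1d0f34.
Ancestors of d1d0f34: {d1d0f34, f288c32}.
c640df2 is not among them, so fast-forward is not possible.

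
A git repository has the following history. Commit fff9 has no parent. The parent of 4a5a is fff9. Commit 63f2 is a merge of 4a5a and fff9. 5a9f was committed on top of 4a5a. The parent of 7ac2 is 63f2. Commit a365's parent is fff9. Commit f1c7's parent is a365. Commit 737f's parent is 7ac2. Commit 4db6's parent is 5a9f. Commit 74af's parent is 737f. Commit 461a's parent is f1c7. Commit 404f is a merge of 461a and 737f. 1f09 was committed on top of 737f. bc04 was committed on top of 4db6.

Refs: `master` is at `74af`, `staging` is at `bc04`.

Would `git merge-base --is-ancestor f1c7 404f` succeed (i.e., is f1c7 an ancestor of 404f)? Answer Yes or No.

Ancestors of 404f (commits reachable by following parents): {404f, 461a, 4a5a, 63f2, 737f, 7ac2, a365, f1c7, fff9}.
f1c7 is in that set, so it is an ancestor of 404f.

Yes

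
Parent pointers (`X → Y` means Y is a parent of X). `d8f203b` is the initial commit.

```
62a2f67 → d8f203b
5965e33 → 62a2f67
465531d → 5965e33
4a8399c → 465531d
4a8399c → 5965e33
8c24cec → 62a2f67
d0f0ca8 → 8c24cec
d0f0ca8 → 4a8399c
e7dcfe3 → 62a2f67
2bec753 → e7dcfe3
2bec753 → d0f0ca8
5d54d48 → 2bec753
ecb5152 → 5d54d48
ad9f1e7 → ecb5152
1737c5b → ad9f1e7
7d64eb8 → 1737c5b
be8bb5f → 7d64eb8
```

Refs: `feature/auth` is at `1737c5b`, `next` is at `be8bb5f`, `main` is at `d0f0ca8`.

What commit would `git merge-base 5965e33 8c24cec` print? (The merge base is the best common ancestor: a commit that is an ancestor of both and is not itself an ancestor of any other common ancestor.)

62a2f67

Ancestors of 5965e33: {5965e33, 62a2f67, d8f203b}.
Ancestors of 8c24cec: {62a2f67, 8c24cec, d8f203b}.
Common ancestors: {62a2f67, d8f203b}.
Among these, 62a2f67 is not an ancestor of any other common ancestor — it is the merge base.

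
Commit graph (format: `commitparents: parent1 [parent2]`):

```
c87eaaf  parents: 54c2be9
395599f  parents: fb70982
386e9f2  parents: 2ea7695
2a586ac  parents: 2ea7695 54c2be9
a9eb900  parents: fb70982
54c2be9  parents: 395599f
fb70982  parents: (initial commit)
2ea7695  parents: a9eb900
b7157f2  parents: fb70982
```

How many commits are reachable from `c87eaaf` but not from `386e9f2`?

Reachable from c87eaaf: {395599f, 54c2be9, c87eaaf, fb70982}.
Reachable from 386e9f2: {2ea7695, 386e9f2, a9eb900, fb70982}.
In c87eaaf's history but not 386e9f2's: {395599f, 54c2be9, c87eaaf} — 3 commits.

3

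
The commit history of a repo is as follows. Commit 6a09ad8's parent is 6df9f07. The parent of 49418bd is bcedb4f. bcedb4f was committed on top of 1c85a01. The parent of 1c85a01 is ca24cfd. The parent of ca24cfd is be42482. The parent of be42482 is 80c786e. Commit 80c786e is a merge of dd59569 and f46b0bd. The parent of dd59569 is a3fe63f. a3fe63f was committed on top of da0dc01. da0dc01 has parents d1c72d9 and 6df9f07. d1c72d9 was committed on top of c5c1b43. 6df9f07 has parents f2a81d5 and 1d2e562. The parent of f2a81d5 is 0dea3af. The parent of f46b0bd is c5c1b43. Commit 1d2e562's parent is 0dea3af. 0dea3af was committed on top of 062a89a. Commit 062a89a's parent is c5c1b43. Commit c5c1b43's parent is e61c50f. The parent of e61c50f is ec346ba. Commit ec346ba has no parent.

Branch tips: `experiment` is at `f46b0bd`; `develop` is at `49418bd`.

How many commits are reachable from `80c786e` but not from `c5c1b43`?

Reachable from 80c786e: {062a89a, 0dea3af, 1d2e562, 6df9f07, 80c786e, a3fe63f, c5c1b43, d1c72d9, da0dc01, dd59569, e61c50f, ec346ba, f2a81d5, f46b0bd}.
Reachable from c5c1b43: {c5c1b43, e61c50f, ec346ba}.
In 80c786e's history but not c5c1b43's: {062a89a, 0dea3af, 1d2e562, 6df9f07, 80c786e, a3fe63f, d1c72d9, da0dc01, dd59569, f2a81d5, f46b0bd} — 11 commits.

11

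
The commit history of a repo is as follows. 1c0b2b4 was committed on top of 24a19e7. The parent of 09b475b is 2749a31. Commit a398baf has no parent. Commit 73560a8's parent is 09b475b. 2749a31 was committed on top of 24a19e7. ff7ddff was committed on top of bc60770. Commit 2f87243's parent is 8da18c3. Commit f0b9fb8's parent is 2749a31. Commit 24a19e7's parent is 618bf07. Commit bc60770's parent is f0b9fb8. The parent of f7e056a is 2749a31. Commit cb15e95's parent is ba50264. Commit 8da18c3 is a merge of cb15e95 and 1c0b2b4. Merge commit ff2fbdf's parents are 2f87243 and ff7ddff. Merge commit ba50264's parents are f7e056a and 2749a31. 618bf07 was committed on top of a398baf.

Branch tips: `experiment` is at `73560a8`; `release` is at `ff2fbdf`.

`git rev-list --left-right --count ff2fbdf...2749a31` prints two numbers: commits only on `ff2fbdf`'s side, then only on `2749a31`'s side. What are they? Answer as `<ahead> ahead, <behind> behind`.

10 ahead, 0 behind

Reachable from ff2fbdf: {1c0b2b4, 24a19e7, 2749a31, 2f87243, 618bf07, 8da18c3, a398baf, ba50264, bc60770, cb15e95, f0b9fb8, f7e056a, ff2fbdf, ff7ddff}.
Reachable from 2749a31: {24a19e7, 2749a31, 618bf07, a398baf}.
Only in ff2fbdf's history (ahead): {1c0b2b4, 2f87243, 8da18c3, ba50264, bc60770, cb15e95, f0b9fb8, f7e056a, ff2fbdf, ff7ddff} — 10.
Only in 2749a31's history (behind): {} — 0.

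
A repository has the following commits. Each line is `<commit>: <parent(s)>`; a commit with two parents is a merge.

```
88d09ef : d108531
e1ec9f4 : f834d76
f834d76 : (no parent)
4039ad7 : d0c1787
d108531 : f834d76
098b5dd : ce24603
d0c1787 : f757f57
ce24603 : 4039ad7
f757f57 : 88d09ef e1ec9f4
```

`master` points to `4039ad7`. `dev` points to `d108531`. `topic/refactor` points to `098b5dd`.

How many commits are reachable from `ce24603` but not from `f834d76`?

Reachable from ce24603: {4039ad7, 88d09ef, ce24603, d0c1787, d108531, e1ec9f4, f757f57, f834d76}.
Reachable from f834d76: {f834d76}.
In ce24603's history but not f834d76's: {4039ad7, 88d09ef, ce24603, d0c1787, d108531, e1ec9f4, f757f57} — 7 commits.

7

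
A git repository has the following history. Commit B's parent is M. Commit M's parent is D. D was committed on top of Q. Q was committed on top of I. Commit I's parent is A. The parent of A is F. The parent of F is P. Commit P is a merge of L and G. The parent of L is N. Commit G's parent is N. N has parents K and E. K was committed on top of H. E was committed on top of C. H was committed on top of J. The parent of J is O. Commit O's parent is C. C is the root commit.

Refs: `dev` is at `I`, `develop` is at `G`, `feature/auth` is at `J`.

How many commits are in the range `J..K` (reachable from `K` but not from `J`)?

2

Reachable from K: {C, H, J, K, O}.
Reachable from J: {C, J, O}.
In K's history but not J's: {H, K} — 2 commits.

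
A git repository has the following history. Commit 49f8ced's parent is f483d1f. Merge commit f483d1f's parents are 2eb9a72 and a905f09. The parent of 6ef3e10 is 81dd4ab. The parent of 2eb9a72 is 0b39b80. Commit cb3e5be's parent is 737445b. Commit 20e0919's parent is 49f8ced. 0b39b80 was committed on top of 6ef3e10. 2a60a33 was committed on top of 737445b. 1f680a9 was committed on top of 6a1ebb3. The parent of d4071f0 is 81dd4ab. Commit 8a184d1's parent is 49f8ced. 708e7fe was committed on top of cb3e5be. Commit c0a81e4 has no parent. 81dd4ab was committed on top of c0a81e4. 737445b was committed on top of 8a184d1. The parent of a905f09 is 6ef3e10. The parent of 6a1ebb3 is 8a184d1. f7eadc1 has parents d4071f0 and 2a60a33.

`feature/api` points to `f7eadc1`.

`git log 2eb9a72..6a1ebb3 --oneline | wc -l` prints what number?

Reachable from 6a1ebb3: {0b39b80, 2eb9a72, 49f8ced, 6a1ebb3, 6ef3e10, 81dd4ab, 8a184d1, a905f09, c0a81e4, f483d1f}.
Reachable from 2eb9a72: {0b39b80, 2eb9a72, 6ef3e10, 81dd4ab, c0a81e4}.
In 6a1ebb3's history but not 2eb9a72's: {49f8ced, 6a1ebb3, 8a184d1, a905f09, f483d1f} — 5 commits.

5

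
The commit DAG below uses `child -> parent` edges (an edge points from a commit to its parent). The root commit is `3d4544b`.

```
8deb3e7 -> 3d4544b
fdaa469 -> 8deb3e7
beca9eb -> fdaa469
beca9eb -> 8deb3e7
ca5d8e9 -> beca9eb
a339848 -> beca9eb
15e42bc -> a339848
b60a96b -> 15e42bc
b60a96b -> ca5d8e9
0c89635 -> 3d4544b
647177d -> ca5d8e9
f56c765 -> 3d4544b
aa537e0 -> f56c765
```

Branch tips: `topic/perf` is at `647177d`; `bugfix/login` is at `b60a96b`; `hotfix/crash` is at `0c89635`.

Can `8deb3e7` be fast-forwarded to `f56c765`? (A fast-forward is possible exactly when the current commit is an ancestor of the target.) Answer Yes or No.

A fast-forward from 8deb3e7 to f56c765 is possible iff 8deb3e7 is an ancestor of f56c765.
Ancestors of f56c765: {3d4544b, f56c765}.
8deb3e7 is not among them, so fast-forward is not possible.

No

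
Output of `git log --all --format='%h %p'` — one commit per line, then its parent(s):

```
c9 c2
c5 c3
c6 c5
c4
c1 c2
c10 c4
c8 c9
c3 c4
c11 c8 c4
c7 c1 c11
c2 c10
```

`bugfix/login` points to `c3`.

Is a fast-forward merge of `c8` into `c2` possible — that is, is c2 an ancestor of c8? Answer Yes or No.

Yes

A fast-forward from c2 to c8 is possible iff c2 is an ancestor of c8.
Ancestors of c8: {c10, c2, c4, c8, c9}.
c2 is among them, so fast-forward is possible.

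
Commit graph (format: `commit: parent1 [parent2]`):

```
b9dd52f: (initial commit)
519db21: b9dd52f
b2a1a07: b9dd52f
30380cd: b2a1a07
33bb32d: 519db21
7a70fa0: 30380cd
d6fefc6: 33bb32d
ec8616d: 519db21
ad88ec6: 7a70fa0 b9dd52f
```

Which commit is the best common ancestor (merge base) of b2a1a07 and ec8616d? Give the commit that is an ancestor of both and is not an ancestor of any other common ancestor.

Ancestors of b2a1a07: {b2a1a07, b9dd52f}.
Ancestors of ec8616d: {519db21, b9dd52f, ec8616d}.
Common ancestors: {b9dd52f}.
The only common ancestor is b9dd52f, so it is the merge base.

b9dd52f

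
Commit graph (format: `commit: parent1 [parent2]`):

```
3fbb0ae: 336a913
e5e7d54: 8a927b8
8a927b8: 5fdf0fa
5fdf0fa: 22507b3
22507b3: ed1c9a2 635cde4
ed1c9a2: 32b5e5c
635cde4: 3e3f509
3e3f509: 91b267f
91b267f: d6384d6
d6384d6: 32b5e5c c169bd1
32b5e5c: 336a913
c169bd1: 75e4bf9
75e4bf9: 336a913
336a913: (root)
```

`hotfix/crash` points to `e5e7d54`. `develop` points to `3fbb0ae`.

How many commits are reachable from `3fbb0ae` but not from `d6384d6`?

Reachable from 3fbb0ae: {336a913, 3fbb0ae}.
Reachable from d6384d6: {32b5e5c, 336a913, 75e4bf9, c169bd1, d6384d6}.
In 3fbb0ae's history but not d6384d6's: {3fbb0ae} — 1 commit.

1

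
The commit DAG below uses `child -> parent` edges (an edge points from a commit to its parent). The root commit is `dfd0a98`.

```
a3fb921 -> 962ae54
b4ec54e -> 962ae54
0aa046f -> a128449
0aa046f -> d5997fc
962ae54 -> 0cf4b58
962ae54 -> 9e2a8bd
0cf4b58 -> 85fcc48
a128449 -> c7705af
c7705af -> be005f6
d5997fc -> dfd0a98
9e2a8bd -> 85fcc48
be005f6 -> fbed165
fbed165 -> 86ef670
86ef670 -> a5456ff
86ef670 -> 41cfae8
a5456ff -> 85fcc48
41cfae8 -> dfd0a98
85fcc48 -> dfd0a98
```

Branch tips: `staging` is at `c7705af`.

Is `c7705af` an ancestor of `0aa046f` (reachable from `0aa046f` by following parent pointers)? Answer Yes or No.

Ancestors of 0aa046f (commits reachable by following parents): {0aa046f, 41cfae8, 85fcc48, 86ef670, a128449, a5456ff, be005f6, c7705af, d5997fc, dfd0a98, fbed165}.
c7705af is in that set, so it is an ancestor of 0aa046f.

Yes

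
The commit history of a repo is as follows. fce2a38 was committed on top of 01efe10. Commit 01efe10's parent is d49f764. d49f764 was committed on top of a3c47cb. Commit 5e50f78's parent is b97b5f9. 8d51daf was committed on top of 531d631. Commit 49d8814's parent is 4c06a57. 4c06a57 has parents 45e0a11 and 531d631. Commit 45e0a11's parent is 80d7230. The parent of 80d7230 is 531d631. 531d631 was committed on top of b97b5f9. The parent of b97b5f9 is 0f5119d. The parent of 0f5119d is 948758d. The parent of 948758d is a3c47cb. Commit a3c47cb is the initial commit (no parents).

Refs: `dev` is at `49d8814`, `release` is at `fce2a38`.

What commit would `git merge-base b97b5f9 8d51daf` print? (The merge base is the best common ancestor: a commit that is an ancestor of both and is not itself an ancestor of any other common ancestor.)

Ancestors of b97b5f9: {0f5119d, 948758d, a3c47cb, b97b5f9}.
Ancestors of 8d51daf: {0f5119d, 531d631, 8d51daf, 948758d, a3c47cb, b97b5f9}.
Common ancestors: {0f5119d, 948758d, a3c47cb, b97b5f9}.
Among these, b97b5f9 is not an ancestor of any other common ancestor — it is the merge base.

b97b5f9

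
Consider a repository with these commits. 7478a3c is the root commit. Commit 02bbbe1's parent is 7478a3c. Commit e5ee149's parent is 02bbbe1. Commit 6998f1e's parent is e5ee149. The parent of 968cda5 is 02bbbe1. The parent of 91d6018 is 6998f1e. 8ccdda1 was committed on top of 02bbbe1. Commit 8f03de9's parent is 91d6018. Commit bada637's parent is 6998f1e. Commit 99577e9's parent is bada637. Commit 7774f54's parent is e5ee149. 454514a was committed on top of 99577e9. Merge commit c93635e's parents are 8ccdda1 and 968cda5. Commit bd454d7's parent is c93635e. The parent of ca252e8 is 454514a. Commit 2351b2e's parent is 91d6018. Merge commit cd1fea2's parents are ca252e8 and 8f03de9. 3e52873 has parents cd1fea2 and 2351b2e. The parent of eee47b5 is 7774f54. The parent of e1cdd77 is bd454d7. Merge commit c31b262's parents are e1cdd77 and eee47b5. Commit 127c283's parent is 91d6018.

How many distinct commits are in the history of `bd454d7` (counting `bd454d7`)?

6

Walking parent pointers from bd454d7: reachable set = {02bbbe1, 7478a3c, 8ccdda1, 968cda5, bd454d7, c93635e}.
That is 6 commits.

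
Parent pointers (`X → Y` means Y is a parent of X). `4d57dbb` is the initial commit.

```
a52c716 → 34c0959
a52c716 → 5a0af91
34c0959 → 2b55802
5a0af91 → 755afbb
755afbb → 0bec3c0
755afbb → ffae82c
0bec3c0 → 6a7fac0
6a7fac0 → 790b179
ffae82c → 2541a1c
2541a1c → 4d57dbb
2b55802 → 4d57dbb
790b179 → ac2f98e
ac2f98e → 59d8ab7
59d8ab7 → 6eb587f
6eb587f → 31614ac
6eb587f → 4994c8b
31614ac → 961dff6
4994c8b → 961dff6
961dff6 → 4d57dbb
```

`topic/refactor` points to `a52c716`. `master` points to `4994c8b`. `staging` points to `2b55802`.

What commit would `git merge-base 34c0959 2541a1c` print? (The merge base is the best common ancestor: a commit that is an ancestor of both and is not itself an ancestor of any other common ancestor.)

4d57dbb

Ancestors of 34c0959: {2b55802, 34c0959, 4d57dbb}.
Ancestors of 2541a1c: {2541a1c, 4d57dbb}.
Common ancestors: {4d57dbb}.
The only common ancestor is 4d57dbb, so it is the merge base.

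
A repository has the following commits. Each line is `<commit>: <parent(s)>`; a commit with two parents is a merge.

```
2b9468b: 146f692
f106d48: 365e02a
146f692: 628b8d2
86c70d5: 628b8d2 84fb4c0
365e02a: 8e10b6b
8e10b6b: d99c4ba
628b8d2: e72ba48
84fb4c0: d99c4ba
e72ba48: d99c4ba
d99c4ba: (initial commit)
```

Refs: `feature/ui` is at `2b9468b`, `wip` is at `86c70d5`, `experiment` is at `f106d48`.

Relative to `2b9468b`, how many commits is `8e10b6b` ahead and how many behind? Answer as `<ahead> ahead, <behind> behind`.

Reachable from 8e10b6b: {8e10b6b, d99c4ba}.
Reachable from 2b9468b: {146f692, 2b9468b, 628b8d2, d99c4ba, e72ba48}.
Only in 8e10b6b's history (ahead): {8e10b6b} — 1.
Only in 2b9468b's history (behind): {146f692, 2b9468b, 628b8d2, e72ba48} — 4.

1 ahead, 4 behind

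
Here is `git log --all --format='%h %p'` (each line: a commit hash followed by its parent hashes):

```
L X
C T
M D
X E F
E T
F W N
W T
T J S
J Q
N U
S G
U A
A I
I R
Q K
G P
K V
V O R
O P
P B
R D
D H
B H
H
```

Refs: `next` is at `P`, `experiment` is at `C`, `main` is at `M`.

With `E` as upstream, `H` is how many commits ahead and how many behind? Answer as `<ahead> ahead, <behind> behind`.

Reachable from H: {H}.
Reachable from E: {B, D, E, G, H, J, K, O, P, Q, R, S, T, V}.
Only in H's history (ahead): {} — 0.
Only in E's history (behind): {B, D, E, G, J, K, O, P, Q, R, S, T, V} — 13.

0 ahead, 13 behind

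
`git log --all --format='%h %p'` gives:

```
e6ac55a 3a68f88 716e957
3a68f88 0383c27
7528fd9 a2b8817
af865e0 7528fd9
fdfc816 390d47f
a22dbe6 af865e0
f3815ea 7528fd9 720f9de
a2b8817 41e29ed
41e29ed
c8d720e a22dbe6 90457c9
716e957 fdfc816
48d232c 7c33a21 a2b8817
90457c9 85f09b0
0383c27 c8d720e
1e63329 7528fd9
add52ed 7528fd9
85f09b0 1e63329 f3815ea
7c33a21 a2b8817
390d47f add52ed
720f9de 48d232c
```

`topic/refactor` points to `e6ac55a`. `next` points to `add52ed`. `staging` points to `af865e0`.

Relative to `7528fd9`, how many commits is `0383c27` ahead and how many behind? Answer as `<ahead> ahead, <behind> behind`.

Reachable from 0383c27: {0383c27, 1e63329, 41e29ed, 48d232c, 720f9de, 7528fd9, 7c33a21, 85f09b0, 90457c9, a22dbe6, a2b8817, af865e0, c8d720e, f3815ea}.
Reachable from 7528fd9: {41e29ed, 7528fd9, a2b8817}.
Only in 0383c27's history (ahead): {0383c27, 1e63329, 48d232c, 720f9de, 7c33a21, 85f09b0, 90457c9, a22dbe6, af865e0, c8d720e, f3815ea} — 11.
Only in 7528fd9's history (behind): {} — 0.

11 ahead, 0 behind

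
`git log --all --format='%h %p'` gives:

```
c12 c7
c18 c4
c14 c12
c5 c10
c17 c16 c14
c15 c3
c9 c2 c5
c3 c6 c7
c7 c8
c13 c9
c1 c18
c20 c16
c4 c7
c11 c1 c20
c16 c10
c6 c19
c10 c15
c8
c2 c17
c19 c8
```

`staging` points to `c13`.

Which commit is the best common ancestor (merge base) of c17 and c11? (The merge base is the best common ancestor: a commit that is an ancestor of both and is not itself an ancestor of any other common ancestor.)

Ancestors of c17: {c10, c12, c14, c15, c16, c17, c19, c3, c6, c7, c8}.
Ancestors of c11: {c1, c10, c11, c15, c16, c18, c19, c20, c3, c4, c6, c7, c8}.
Common ancestors: {c10, c15, c16, c19, c3, c6, c7, c8}.
Among these, c16 is not an ancestor of any other common ancestor — it is the merge base.

c16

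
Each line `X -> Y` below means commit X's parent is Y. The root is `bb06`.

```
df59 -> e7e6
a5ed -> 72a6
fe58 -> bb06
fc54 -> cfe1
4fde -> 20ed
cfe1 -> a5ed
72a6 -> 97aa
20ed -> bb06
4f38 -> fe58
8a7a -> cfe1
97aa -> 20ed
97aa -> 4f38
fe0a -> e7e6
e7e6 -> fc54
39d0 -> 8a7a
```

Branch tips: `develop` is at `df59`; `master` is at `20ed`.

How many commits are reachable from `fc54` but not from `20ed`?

Reachable from fc54: {20ed, 4f38, 72a6, 97aa, a5ed, bb06, cfe1, fc54, fe58}.
Reachable from 20ed: {20ed, bb06}.
In fc54's history but not 20ed's: {4f38, 72a6, 97aa, a5ed, cfe1, fc54, fe58} — 7 commits.

7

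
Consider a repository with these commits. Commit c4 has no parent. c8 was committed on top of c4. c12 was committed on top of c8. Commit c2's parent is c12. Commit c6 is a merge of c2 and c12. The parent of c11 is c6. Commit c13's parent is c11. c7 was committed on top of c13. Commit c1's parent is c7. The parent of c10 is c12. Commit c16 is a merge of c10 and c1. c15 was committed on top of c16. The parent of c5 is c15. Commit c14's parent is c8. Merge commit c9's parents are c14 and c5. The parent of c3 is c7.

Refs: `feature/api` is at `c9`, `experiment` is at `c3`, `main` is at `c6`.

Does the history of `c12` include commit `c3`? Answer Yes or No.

No

Ancestors of c12: {c12, c4, c8}.
c3 is not in that set, so it is not an ancestor of c12.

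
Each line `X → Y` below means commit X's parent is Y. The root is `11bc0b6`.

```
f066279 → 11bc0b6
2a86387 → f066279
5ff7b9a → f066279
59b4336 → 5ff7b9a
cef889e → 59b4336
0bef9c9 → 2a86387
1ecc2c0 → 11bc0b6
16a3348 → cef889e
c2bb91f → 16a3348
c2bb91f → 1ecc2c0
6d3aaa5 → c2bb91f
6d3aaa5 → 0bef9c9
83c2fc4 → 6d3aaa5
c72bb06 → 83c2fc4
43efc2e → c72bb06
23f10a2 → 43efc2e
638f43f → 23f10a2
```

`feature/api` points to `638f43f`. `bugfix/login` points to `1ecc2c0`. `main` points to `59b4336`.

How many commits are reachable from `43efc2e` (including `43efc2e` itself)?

Walking parent pointers from 43efc2e: reachable set = {0bef9c9, 11bc0b6, 16a3348, 1ecc2c0, 2a86387, 43efc2e, 59b4336, 5ff7b9a, 6d3aaa5, 83c2fc4, c2bb91f, c72bb06, cef889e, f066279}.
That is 14 commits.

14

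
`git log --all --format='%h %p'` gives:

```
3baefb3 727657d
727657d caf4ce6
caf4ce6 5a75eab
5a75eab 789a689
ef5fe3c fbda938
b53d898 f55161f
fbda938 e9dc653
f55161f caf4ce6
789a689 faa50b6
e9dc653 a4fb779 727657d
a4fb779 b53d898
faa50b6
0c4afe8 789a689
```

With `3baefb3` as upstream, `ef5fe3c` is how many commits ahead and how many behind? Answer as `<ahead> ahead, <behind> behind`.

Reachable from ef5fe3c: {5a75eab, 727657d, 789a689, a4fb779, b53d898, caf4ce6, e9dc653, ef5fe3c, f55161f, faa50b6, fbda938}.
Reachable from 3baefb3: {3baefb3, 5a75eab, 727657d, 789a689, caf4ce6, faa50b6}.
Only in ef5fe3c's history (ahead): {a4fb779, b53d898, e9dc653, ef5fe3c, f55161f, fbda938} — 6.
Only in 3baefb3's history (behind): {3baefb3} — 1.

6 ahead, 1 behind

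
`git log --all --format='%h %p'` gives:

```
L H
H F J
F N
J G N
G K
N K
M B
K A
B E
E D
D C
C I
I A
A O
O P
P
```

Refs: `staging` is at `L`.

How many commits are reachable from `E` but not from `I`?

3

Reachable from E: {A, C, D, E, I, O, P}.
Reachable from I: {A, I, O, P}.
In E's history but not I's: {C, D, E} — 3 commits.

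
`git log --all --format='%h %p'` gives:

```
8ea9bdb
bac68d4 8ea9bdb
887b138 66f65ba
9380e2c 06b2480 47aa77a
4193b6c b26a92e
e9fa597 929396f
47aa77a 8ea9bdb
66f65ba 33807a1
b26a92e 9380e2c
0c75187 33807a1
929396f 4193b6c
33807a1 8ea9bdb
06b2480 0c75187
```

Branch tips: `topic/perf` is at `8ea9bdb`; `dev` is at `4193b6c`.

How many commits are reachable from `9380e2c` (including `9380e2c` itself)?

6

Walking parent pointers from 9380e2c: reachable set = {06b2480, 0c75187, 33807a1, 47aa77a, 8ea9bdb, 9380e2c}.
That is 6 commits.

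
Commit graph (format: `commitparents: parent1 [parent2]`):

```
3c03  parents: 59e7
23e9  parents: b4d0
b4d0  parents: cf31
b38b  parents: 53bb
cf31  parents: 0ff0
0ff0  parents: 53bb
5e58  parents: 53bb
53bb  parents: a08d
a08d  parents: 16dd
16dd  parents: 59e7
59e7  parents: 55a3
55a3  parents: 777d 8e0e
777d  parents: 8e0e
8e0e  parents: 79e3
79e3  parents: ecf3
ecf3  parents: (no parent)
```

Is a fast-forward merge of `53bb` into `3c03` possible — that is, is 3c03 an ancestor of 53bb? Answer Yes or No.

A fast-forward from 3c03 to 53bb is possible iff 3c03 is an ancestor of 53bb.
Ancestors of 53bb: {16dd, 53bb, 55a3, 59e7, 777d, 79e3, 8e0e, a08d, ecf3}.
3c03 is not among them, so fast-forward is not possible.

No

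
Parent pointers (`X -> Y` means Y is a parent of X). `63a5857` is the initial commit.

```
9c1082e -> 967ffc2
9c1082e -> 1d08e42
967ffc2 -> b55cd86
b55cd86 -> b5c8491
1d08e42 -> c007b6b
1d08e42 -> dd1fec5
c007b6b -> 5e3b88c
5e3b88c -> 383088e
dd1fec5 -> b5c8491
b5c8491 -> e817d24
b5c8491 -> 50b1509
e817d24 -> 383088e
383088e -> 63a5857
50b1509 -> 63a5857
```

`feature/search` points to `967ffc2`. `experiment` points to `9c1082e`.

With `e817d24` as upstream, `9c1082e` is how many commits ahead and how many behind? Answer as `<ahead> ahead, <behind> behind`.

Reachable from 9c1082e: {1d08e42, 383088e, 50b1509, 5e3b88c, 63a5857, 967ffc2, 9c1082e, b55cd86, b5c8491, c007b6b, dd1fec5, e817d24}.
Reachable from e817d24: {383088e, 63a5857, e817d24}.
Only in 9c1082e's history (ahead): {1d08e42, 50b1509, 5e3b88c, 967ffc2, 9c1082e, b55cd86, b5c8491, c007b6b, dd1fec5} — 9.
Only in e817d24's history (behind): {} — 0.

9 ahead, 0 behind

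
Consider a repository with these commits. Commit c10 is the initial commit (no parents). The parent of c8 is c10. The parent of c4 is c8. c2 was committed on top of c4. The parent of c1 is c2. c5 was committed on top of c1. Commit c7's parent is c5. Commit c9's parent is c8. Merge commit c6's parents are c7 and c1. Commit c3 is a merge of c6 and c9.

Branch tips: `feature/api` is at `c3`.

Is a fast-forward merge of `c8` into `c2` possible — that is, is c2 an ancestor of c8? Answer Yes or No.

No

A fast-forward from c2 to c8 is possible iff c2 is an ancestor of c8.
Ancestors of c8: {c10, c8}.
c2 is not among them, so fast-forward is not possible.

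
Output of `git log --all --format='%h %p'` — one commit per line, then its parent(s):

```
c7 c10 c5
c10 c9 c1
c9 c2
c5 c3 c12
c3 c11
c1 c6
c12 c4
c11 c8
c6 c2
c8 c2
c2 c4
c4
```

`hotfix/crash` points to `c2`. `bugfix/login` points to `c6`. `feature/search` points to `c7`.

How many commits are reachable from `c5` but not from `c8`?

4

Reachable from c5: {c11, c12, c2, c3, c4, c5, c8}.
Reachable from c8: {c2, c4, c8}.
In c5's history but not c8's: {c11, c12, c3, c5} — 4 commits.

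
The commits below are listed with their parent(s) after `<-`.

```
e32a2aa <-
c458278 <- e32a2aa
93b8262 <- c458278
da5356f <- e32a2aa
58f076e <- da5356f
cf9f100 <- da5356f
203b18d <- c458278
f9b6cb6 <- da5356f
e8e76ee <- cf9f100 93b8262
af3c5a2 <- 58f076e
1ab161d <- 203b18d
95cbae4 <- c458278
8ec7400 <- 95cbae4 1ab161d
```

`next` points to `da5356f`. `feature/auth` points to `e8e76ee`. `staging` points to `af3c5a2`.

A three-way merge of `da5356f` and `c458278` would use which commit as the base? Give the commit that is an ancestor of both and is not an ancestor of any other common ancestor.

Ancestors of da5356f: {da5356f, e32a2aa}.
Ancestors of c458278: {c458278, e32a2aa}.
Common ancestors: {e32a2aa}.
The only common ancestor is e32a2aa, so it is the merge base.

e32a2aa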